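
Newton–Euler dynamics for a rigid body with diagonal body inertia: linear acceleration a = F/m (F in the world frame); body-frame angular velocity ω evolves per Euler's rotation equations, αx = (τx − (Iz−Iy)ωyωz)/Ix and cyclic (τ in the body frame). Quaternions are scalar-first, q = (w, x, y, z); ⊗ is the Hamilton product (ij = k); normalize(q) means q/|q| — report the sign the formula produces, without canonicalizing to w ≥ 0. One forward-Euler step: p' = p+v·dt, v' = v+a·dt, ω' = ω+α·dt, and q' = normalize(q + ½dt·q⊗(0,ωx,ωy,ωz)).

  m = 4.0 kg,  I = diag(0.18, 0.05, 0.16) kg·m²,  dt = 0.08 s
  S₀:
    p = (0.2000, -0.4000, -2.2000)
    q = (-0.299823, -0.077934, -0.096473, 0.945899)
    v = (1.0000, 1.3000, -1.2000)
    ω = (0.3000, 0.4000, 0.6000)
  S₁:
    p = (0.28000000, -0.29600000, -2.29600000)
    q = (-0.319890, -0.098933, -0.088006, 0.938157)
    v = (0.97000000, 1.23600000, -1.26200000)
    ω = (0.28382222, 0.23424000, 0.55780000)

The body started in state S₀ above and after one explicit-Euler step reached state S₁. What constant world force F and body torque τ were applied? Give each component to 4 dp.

rate change Δω = (-0.01617778, -0.16576000, -0.04220000)
ω₀×(Iω₀) = (0.0264, 0.0036, -0.0156)
I·α + gyro = (-0.0100, -0.1000, -0.1000)
velocity change Δv = (-0.03000000, -0.06400000, -0.06200000)
applied force F = (-1.5000, -3.2000, -3.1000)

F = (-1.5000, -3.2000, -3.1000)
τ = (-0.0100, -0.1000, -0.1000)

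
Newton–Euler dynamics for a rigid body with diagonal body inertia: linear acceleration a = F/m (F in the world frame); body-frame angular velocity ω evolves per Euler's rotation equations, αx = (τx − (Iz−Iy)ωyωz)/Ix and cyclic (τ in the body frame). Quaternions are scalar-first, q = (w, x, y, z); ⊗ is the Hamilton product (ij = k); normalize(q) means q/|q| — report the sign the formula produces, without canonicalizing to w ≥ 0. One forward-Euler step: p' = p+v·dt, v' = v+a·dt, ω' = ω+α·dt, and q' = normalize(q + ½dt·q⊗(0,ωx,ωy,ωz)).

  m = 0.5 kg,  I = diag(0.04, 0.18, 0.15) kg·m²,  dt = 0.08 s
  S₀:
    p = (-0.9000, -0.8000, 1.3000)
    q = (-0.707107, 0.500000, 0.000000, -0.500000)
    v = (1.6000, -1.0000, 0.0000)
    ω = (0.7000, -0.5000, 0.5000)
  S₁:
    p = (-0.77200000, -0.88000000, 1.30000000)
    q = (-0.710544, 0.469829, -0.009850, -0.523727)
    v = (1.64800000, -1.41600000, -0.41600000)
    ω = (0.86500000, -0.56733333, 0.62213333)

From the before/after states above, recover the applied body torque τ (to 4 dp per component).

τ = (0.0900, -0.1900, 0.1800)

rate change Δω = (0.16500000, -0.06733333, 0.12213333)
τ = I·(Δω/dt) + ω₀×(Iω₀) = (0.0900, -0.1900, 0.1800)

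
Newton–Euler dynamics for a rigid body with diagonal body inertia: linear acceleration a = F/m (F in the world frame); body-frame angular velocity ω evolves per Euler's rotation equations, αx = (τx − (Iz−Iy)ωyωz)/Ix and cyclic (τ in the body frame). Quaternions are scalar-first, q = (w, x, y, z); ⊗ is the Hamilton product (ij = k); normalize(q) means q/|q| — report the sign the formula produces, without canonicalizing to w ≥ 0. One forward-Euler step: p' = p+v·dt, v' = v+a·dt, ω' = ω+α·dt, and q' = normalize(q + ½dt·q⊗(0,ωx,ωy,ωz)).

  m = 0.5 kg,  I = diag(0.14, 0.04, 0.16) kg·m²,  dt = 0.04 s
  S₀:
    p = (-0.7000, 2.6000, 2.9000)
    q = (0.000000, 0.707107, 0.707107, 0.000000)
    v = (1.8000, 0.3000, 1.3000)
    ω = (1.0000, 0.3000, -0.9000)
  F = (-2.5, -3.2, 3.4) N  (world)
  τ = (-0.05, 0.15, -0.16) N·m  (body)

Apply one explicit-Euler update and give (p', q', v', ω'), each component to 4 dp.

p' = (-0.6280, 2.6120, 2.9520)
q' = (-0.0184, 0.6941, 0.7196, -0.0099)
v' = (1.6000, 0.0440, 1.5720)
ω' = (0.9950, 0.4320, -0.9325)

precession coupling ω×(Iω) = (-0.0324, 0.0180, -0.0300)
α = I⁻¹(τ − ω×Iω) = (-0.1257, 3.3000, -0.8125)
ω + α·dt = (0.9950, 0.4320, -0.9325)
2q̇ = q⊗(0,ω) = (-0.9192391, -0.6363963, 0.6363963, -0.4949749)
q + ½dt·q⊗(0,ω), renormalized = (-0.0184, 0.6941, 0.7196, -0.0099)
p' = p + v·dt = (-0.6280, 2.6120, 2.9520)
v' = v + a·dt = (1.6000, 0.0440, 1.5720)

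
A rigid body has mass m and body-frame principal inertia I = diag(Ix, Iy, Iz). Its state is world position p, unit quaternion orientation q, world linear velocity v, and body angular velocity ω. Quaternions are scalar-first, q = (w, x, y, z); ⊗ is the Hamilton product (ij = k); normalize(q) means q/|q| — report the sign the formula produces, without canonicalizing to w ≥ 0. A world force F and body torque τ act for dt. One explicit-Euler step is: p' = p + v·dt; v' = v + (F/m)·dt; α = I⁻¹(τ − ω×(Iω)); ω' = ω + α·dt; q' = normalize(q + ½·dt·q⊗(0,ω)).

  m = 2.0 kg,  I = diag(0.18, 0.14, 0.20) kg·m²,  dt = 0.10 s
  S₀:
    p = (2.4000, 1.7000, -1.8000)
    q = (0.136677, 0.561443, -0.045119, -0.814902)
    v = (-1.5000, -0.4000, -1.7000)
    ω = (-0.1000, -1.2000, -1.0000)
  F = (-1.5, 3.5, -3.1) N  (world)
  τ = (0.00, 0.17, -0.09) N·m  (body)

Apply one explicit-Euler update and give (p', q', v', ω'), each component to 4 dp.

linear accel F/m = (-0.7500, 1.7500, -1.5500)
new position p' = (2.2500, 1.6600, -1.9700)
v' = v + a·dt = (-1.5750, -0.2250, -1.8550)
precession coupling ω×(Iω) = (0.0720, -0.0020, -0.0048)
angular accel α = (-0.4000, 1.2286, -0.4260)
new body rate ω' = (-0.1400, -1.0771, -1.0426)
2q̇ = q⊗(0,ω) = (-0.8129005, -0.9464311, 0.4789208, -0.8149205)
q + ½dt·q⊗(0,ω), renormalized = (0.0957, 0.5126, -0.0211, -0.8530)

p' = (2.2500, 1.6600, -1.9700)
q' = (0.0957, 0.5126, -0.0211, -0.8530)
v' = (-1.5750, -0.2250, -1.8550)
ω' = (-0.1400, -1.0771, -1.0426)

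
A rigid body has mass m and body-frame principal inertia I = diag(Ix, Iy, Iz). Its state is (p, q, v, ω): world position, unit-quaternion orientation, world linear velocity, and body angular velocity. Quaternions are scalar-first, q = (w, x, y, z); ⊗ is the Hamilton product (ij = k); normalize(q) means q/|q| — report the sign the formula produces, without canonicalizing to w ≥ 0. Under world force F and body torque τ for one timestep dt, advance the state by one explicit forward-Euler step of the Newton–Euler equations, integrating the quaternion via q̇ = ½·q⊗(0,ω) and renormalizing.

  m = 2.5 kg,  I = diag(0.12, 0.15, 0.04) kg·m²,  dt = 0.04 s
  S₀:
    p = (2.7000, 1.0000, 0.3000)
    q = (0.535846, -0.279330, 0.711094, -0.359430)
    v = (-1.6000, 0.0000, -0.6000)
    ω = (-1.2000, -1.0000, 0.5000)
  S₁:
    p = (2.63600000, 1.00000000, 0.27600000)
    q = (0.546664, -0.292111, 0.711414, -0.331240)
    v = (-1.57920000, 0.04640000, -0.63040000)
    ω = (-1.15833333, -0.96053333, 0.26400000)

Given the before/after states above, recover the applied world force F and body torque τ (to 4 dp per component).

Δω = ω₁−ω₀ = (0.04166667, 0.03946667, -0.23600000)
precession coupling = (0.0550, -0.0480, 0.0360)
I·α + gyro = (0.1800, 0.1000, -0.2000)
v₁ − v₀ = (0.02080000, 0.04640000, -0.03040000)
F = m·Δv/dt = (1.3000, 2.9000, -1.9000)

F = (1.3000, 2.9000, -1.9000)
τ = (0.1800, 0.1000, -0.2000)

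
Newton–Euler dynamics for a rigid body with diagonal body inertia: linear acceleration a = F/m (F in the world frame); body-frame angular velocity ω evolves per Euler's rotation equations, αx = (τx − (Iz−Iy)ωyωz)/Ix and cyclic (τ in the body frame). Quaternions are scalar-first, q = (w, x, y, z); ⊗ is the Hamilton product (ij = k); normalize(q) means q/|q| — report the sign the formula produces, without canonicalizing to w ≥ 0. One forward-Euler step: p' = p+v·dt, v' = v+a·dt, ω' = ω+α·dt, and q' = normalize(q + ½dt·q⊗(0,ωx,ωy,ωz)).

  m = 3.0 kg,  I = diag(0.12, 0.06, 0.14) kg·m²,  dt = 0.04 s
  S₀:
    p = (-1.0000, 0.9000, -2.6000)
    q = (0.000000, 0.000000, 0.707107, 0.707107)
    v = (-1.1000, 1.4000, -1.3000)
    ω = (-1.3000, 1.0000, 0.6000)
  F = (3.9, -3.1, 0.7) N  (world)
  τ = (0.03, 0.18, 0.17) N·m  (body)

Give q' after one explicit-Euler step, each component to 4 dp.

q' = (-0.0226, -0.0057, 0.6883, 0.7250)

Hamilton product q⊗(0,ω) = (-1.1313712, -0.2828428, -0.9192391, 0.9192391)
q + ½dt·q⊗(0,ω), renormalized = (-0.0226, -0.0057, 0.6883, 0.7250)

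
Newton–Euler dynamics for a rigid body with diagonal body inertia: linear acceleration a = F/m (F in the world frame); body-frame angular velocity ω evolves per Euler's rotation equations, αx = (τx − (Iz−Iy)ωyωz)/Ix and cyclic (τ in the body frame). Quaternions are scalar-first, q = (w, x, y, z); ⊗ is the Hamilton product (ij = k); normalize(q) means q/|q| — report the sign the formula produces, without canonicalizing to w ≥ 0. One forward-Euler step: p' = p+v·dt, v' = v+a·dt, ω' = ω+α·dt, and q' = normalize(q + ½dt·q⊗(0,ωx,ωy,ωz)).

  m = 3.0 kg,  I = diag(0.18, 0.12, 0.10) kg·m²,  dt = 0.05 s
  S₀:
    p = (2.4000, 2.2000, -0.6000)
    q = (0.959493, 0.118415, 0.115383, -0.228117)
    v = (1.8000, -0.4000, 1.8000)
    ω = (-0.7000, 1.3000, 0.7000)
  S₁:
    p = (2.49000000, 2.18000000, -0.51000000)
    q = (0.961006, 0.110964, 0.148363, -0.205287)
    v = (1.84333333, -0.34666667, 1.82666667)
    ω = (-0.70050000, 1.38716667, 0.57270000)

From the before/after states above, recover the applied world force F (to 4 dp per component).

velocity change Δv = (0.04333333, 0.05333333, 0.02666667)
applied force F = (2.6000, 3.2000, 1.6000)

F = (2.6000, 3.2000, 1.6000)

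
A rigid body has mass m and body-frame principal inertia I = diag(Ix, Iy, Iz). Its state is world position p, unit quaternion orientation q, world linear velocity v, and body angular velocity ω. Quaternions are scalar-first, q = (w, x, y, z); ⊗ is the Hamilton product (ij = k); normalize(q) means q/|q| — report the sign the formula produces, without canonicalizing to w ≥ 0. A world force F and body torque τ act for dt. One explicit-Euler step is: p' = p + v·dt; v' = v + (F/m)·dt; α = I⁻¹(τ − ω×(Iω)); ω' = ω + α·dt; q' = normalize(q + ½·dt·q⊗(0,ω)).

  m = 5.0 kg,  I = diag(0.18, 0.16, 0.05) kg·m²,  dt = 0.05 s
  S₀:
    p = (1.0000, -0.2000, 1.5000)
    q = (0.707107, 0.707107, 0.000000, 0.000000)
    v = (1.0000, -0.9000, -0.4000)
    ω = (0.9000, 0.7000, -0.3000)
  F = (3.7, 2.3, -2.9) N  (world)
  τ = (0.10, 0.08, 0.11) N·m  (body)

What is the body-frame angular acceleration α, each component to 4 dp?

ω×(Iω) gyroscopic = (0.0231, -0.0351, -0.0126)
angular accel α = (0.4272, 0.7194, 2.4520)

α = (0.4272, 0.7194, 2.4520)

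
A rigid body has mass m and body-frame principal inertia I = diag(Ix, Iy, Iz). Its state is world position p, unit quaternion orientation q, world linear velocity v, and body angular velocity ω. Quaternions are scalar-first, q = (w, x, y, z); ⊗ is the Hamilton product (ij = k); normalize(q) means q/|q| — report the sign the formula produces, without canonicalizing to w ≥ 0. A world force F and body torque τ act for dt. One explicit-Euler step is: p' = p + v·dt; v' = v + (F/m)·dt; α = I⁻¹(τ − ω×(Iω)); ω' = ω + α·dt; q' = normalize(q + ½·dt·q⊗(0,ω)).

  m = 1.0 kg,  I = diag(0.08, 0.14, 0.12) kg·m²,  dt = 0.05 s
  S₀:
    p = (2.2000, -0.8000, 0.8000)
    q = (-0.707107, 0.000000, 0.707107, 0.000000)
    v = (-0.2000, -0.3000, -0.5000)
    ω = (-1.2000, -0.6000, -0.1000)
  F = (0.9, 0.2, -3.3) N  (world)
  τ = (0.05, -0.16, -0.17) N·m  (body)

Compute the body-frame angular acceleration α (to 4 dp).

gyro term ω×Iω = (-0.0012, -0.0048, 0.0432)
(τ − ω×Iω)/I = (0.6400, -1.1086, -1.7767)

α = (0.6400, -1.1086, -1.7767)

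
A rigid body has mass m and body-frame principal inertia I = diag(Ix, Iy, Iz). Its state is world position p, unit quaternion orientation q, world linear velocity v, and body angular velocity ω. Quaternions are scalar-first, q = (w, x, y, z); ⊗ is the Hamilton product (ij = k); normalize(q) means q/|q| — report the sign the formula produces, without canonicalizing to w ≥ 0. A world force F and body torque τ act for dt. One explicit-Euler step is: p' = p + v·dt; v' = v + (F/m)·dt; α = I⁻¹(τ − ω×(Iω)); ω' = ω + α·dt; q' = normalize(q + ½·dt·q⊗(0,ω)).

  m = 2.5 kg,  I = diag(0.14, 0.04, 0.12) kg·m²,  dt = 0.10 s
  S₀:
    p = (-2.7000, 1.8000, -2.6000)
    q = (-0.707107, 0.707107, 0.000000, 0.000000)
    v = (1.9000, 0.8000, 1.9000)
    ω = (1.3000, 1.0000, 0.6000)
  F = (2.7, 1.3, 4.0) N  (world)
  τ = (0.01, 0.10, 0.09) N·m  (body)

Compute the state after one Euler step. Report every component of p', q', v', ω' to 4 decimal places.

p' = p + v·dt = (-2.5100, 1.8800, -2.4100)
v' = v + a·dt = (2.0080, 0.8520, 2.0600)
gyro term ω×Iω = (0.0480, 0.0156, -0.1300)
(τ − ω×Iω)/I = (-0.2714, 2.1100, 1.8333)
ω' = ω + α·dt = (1.2729, 1.2110, 0.7833)
q⊗(0,ω) = (-0.9192391, -0.9192391, -1.1313712, 0.2828428)
q' = normalize(q + ½dt·q⊗(0,ω)) = (-0.7502, 0.6586, -0.0564, 0.0141)

p' = (-2.5100, 1.8800, -2.4100)
q' = (-0.7502, 0.6586, -0.0564, 0.0141)
v' = (2.0080, 0.8520, 2.0600)
ω' = (1.2729, 1.2110, 0.7833)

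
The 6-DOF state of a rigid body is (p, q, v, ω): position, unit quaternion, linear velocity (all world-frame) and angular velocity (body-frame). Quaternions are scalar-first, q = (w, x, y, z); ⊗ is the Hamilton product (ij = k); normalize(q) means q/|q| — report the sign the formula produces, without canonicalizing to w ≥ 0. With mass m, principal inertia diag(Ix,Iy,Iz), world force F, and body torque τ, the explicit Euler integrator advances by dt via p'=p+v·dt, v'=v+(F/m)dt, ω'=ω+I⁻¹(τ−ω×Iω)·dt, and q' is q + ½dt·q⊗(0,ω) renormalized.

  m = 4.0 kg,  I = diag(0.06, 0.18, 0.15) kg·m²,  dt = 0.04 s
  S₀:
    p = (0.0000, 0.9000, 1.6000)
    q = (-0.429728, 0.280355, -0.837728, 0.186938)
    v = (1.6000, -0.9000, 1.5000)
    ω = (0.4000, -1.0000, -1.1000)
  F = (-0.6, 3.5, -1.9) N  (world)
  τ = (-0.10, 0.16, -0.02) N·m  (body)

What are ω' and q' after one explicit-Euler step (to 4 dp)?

ω' = (0.3553, -0.9732, -1.0925)
q' = (-0.4444, 0.2989, -0.8211, 0.1974)

precession coupling ω×(Iω) = (-0.0330, 0.0396, -0.0480)
α = I⁻¹(τ − ω×Iω) = (-1.1167, 0.6689, 0.1867)
ω + α·dt = (0.3553, -0.9732, -1.0925)
Hamilton product q⊗(0,ω) = (-0.7442382, 0.9365476, 0.8128937, 0.5274370)
q' = normalize(q + ½dt·q⊗(0,ω)) = (-0.4444, 0.2989, -0.8211, 0.1974)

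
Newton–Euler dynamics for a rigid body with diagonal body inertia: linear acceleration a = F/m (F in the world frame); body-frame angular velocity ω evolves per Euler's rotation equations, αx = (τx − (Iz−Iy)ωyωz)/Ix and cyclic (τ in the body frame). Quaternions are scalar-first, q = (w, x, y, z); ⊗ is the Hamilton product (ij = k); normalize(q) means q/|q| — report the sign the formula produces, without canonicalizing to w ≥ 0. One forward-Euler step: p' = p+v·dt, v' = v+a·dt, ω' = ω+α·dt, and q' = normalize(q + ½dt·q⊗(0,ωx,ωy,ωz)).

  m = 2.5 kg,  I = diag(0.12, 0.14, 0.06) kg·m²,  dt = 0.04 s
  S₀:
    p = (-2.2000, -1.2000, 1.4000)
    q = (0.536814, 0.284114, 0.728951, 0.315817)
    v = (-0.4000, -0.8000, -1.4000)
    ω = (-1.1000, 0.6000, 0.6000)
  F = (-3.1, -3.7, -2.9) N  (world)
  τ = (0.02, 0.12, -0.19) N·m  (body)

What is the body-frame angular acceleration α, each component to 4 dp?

ω×(Iω) gyroscopic = (-0.0288, -0.0396, -0.0132)
angular accel α = (0.4067, 1.1400, -2.9467)

α = (0.4067, 1.1400, -2.9467)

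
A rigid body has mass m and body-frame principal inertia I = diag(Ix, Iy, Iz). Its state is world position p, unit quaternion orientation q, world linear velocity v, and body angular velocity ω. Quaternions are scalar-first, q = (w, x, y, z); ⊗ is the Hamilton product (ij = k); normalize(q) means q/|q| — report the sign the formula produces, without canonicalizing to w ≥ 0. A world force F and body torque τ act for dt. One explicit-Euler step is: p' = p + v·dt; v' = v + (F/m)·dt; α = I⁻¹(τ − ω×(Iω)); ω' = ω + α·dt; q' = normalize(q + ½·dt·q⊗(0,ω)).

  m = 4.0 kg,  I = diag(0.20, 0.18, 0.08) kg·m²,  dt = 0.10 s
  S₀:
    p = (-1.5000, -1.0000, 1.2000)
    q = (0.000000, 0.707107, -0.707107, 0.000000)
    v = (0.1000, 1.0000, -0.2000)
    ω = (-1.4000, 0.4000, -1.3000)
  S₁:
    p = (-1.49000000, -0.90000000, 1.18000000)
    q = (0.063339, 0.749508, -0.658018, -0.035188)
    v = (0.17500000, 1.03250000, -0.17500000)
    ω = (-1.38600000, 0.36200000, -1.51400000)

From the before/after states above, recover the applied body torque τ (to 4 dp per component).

ω₁ − ω₀ = (0.01400000, -0.03800000, -0.21400000)
gyro term ω₀×Iω₀ = (0.0520, 0.2184, 0.0112)
applied torque τ = (0.0800, 0.1500, -0.1600)

τ = (0.0800, 0.1500, -0.1600)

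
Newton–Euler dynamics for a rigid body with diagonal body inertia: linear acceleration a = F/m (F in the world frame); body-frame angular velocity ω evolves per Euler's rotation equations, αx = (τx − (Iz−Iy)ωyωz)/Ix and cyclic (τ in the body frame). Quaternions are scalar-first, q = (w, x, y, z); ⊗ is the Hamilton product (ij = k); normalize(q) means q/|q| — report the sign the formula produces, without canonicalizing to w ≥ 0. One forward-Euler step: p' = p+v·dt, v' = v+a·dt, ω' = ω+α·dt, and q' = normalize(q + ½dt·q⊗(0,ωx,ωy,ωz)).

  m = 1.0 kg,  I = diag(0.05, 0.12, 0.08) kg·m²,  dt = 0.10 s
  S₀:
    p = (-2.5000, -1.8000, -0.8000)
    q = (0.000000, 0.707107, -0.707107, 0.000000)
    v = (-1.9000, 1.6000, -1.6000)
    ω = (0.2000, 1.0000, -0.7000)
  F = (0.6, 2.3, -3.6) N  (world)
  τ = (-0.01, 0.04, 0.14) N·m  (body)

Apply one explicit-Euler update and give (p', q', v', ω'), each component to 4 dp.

p' = (-2.6900, -1.6400, -0.9600)
q' = (0.0282, 0.7305, -0.6811, 0.0423)
v' = (-1.8400, 1.8300, -1.9600)
ω' = (0.1240, 1.0298, -0.5425)

ω×(Iω) gyroscopic = (0.0280, 0.0042, 0.0140)
(τ − ω×Iω)/I = (-0.7600, 0.2983, 1.5750)
ω' = ω + α·dt = (0.1240, 1.0298, -0.5425)
2q̇ = q⊗(0,ω) = (0.5656856, 0.4949749, 0.4949749, 0.8485284)
q + ½dt·q⊗(0,ω), renormalized = (0.0282, 0.7305, -0.6811, 0.0423)
a = F/m = (0.6000, 2.3000, -3.6000)
p + v·dt = (-2.6900, -1.6400, -0.9600)
new velocity v' = (-1.8400, 1.8300, -1.9600)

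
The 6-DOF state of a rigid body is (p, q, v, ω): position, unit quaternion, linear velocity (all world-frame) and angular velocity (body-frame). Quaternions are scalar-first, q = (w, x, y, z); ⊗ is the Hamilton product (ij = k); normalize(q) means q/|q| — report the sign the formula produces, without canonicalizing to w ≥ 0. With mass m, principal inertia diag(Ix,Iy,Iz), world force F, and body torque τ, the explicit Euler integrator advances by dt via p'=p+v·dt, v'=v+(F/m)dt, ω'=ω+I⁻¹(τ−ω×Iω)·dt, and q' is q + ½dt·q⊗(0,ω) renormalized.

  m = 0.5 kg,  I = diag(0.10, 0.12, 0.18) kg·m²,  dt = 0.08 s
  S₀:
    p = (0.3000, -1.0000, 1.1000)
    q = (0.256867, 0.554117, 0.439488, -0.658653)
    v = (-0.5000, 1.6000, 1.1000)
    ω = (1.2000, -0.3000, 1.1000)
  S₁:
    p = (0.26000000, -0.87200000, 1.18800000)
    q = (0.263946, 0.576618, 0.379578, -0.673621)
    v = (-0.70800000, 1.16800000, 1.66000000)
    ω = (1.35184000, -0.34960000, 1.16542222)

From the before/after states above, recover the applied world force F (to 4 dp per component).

F = (-1.3000, -2.7000, 3.5000)

Δv = v₁−v₀ = (-0.20800000, -0.43200000, 0.56000000)
applied force F = (-1.3000, -2.7000, 3.5000)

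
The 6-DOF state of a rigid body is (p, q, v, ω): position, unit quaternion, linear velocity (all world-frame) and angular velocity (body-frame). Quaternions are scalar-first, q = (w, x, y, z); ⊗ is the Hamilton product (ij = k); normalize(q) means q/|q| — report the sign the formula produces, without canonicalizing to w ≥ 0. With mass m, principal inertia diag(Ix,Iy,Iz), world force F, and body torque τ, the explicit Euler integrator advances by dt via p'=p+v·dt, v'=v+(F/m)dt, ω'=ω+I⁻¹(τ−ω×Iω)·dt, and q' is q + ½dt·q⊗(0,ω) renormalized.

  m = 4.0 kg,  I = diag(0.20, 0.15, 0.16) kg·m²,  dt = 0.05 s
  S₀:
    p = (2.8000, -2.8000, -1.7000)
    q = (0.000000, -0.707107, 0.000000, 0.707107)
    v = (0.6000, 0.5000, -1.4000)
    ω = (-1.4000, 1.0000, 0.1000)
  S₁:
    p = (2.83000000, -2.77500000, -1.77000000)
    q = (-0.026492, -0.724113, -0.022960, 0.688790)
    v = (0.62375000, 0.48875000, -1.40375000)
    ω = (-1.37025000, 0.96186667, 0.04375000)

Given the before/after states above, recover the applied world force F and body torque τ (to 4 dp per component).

F = (1.9000, -0.9000, -0.3000)
τ = (0.1200, -0.1200, -0.1100)

v₁ − v₀ = (0.02375000, -0.01125000, -0.00375000)
m·(v₁−v₀)/dt = (1.9000, -0.9000, -0.3000)
rate change Δω = (0.02975000, -0.03813333, -0.05625000)
precession coupling = (0.0010, -0.0056, 0.0700)
τ = I·(Δω/dt) + ω₀×(Iω₀) = (0.1200, -0.1200, -0.1100)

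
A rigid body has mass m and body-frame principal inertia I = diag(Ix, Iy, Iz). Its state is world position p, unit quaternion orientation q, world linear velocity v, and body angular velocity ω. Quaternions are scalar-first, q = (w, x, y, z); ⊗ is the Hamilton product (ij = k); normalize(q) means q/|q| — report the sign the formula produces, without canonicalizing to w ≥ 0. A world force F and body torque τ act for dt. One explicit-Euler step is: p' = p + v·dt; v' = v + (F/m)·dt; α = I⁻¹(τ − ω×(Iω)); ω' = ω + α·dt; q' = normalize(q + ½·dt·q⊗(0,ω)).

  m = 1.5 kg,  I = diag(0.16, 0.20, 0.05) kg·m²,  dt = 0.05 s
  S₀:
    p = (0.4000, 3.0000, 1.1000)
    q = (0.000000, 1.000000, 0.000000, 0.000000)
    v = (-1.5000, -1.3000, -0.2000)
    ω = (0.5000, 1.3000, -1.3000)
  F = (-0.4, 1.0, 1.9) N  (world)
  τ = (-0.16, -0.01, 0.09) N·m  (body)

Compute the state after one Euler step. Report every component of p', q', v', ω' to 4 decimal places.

p' = (0.3250, 2.9350, 1.0900)
q' = (-0.0125, 0.9989, 0.0325, 0.0325)
v' = (-1.5133, -1.2667, -0.1367)
ω' = (0.3708, 1.3154, -1.2360)

gyro term ω×Iω = (0.2535, -0.0715, 0.0260)
(τ − ω×Iω)/I = (-2.5844, 0.3075, 1.2800)
new body rate ω' = (0.3708, 1.3154, -1.2360)
Hamilton product q⊗(0,ω) = (-0.5000000, 0.0000000, 1.3000000, 1.3000000)
q + ½dt·q⊗(0,ω), renormalized = (-0.0125, 0.9989, 0.0325, 0.0325)
linear accel F/m = (-0.2667, 0.6667, 1.2667)
new position p' = (0.3250, 2.9350, 1.0900)
v' = v + a·dt = (-1.5133, -1.2667, -0.1367)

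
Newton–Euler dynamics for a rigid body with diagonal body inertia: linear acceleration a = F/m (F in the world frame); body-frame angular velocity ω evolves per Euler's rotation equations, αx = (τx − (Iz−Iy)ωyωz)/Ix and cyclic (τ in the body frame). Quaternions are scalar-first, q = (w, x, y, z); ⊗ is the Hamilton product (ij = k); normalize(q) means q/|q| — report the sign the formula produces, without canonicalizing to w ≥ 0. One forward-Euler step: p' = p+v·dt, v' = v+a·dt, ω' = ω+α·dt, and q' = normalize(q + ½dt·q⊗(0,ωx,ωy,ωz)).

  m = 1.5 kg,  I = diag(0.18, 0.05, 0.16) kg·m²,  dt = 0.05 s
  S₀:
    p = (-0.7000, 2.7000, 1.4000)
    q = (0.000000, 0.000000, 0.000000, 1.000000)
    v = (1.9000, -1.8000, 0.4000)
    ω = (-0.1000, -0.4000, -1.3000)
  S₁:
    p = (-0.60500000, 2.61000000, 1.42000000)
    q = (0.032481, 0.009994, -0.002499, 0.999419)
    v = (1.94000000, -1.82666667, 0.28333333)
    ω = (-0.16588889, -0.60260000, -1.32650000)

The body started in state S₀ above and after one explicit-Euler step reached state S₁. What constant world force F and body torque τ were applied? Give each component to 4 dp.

F = (1.2000, -0.8000, -3.5000)
τ = (-0.1800, -0.2000, -0.0900)

velocity change Δv = (0.04000000, -0.02666667, -0.11666667)
m·(v₁−v₀)/dt = (1.2000, -0.8000, -3.5000)
ω₁ − ω₀ = (-0.06588889, -0.20260000, -0.02650000)
ω₀×(Iω₀) = (0.0572, 0.0026, -0.0052)
I·α + gyro = (-0.1800, -0.2000, -0.0900)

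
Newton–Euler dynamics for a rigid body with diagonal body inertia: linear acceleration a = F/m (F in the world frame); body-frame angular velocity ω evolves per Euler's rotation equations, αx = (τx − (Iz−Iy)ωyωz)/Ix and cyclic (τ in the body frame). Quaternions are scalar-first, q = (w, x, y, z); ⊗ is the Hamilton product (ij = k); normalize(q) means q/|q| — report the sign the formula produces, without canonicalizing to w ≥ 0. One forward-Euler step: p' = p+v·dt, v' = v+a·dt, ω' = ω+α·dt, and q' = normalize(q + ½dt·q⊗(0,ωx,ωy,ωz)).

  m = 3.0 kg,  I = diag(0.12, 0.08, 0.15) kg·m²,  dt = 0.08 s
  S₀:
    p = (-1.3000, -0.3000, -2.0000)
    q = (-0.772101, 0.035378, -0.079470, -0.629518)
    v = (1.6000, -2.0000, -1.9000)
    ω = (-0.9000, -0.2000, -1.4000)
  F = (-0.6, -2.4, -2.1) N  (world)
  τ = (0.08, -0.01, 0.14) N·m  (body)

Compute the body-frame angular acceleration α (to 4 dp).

α = (0.5033, 0.3475, 0.9813)

ω×(Iω) gyroscopic = (0.0196, -0.0378, -0.0072)
α = I⁻¹(τ − ω×Iω) = (0.5033, 0.3475, 0.9813)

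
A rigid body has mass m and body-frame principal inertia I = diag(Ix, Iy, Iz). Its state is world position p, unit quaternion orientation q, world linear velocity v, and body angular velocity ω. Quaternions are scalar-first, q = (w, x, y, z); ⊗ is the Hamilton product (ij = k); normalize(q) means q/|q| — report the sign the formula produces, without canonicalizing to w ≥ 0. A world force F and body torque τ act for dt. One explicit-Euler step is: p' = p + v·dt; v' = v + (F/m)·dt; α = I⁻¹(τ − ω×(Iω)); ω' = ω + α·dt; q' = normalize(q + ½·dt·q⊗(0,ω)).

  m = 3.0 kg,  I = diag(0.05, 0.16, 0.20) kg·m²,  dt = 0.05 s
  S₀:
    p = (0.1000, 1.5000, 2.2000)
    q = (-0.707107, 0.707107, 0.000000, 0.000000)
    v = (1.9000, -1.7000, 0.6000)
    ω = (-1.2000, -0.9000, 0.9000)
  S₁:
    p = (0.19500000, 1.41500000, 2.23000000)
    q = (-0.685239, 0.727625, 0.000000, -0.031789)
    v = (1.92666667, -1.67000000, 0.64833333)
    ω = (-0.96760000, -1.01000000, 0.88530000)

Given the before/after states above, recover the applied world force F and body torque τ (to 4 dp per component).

F = (1.6000, 1.8000, 2.9000)
τ = (0.2000, -0.1900, 0.0600)

ω₁ − ω₀ = (0.23240000, -0.11000000, -0.01470000)
gyro term ω₀×Iω₀ = (-0.0324, 0.1620, 0.1188)
τ = I·(Δω/dt) + ω₀×(Iω₀) = (0.2000, -0.1900, 0.0600)
velocity change Δv = (0.02666667, 0.03000000, 0.04833333)
m·(v₁−v₀)/dt = (1.6000, 1.8000, 2.9000)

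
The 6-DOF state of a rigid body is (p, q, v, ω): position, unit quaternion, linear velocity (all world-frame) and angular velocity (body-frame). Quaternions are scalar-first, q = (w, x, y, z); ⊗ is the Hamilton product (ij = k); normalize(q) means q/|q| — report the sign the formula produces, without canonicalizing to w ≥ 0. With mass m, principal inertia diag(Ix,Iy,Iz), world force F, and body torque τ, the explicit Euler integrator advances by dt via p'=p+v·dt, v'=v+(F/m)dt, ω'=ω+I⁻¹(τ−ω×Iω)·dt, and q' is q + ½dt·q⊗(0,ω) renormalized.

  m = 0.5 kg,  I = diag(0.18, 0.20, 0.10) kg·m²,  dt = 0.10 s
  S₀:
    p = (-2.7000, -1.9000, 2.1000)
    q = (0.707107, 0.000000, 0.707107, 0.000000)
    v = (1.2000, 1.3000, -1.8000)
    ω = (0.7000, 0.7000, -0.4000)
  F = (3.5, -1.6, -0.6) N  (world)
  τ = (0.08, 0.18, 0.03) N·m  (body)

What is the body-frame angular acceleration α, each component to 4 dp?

ω×(Iω) gyroscopic = (0.0280, -0.0224, 0.0098)
α = I⁻¹(τ − ω×Iω) = (0.2889, 1.0120, 0.2020)

α = (0.2889, 1.0120, 0.2020)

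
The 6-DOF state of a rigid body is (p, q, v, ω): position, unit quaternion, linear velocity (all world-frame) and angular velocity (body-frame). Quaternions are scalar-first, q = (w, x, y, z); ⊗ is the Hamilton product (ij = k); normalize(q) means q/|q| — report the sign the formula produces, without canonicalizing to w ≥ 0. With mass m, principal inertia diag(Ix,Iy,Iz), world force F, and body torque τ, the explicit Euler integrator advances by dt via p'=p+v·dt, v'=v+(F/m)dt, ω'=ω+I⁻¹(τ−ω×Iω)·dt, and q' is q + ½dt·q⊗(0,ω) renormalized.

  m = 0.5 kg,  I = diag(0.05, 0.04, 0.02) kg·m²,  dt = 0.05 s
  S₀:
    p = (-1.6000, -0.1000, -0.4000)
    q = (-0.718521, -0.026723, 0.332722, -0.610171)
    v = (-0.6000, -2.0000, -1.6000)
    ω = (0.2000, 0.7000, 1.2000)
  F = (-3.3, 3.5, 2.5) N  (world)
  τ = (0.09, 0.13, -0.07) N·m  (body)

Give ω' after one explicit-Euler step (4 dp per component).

precession coupling ω×(Iω) = (-0.0168, 0.0072, -0.0014)
angular accel α = (2.1360, 3.0700, -3.4300)
ω + α·dt = (0.3068, 0.8535, 1.0285)

ω' = (0.3068, 0.8535, 1.0285)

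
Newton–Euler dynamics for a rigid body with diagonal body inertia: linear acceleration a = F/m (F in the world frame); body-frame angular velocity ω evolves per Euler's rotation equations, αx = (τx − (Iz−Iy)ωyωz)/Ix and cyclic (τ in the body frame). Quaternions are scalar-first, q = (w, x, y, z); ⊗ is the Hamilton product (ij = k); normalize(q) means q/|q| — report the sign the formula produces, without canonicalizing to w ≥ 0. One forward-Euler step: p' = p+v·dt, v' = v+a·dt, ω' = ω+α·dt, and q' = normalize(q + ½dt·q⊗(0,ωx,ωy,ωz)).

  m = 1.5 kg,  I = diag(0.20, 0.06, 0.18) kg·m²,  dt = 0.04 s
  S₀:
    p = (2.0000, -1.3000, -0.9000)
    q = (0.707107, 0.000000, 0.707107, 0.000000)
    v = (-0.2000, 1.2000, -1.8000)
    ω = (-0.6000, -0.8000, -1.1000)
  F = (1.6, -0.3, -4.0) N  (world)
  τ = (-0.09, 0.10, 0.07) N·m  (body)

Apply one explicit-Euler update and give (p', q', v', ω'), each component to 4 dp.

α = I⁻¹(τ − ω×Iω) = (-0.9780, 1.4467, 0.7622)
ω + α·dt = (-0.6391, -0.7421, -1.0695)
2q̇ = q⊗(0,ω) = (0.5656856, -1.2020819, -0.5656856, -0.3535535)
updated quaternion q' = (0.7181, -0.0240, 0.6955, -0.0071)
a = (1.0667, -0.2000, -2.6667)
p' = p + v·dt = (1.9920, -1.2520, -0.9720)
v' = v + a·dt = (-0.1573, 1.1920, -1.9067)

p' = (1.9920, -1.2520, -0.9720)
q' = (0.7181, -0.0240, 0.6955, -0.0071)
v' = (-0.1573, 1.1920, -1.9067)
ω' = (-0.6391, -0.7421, -1.0695)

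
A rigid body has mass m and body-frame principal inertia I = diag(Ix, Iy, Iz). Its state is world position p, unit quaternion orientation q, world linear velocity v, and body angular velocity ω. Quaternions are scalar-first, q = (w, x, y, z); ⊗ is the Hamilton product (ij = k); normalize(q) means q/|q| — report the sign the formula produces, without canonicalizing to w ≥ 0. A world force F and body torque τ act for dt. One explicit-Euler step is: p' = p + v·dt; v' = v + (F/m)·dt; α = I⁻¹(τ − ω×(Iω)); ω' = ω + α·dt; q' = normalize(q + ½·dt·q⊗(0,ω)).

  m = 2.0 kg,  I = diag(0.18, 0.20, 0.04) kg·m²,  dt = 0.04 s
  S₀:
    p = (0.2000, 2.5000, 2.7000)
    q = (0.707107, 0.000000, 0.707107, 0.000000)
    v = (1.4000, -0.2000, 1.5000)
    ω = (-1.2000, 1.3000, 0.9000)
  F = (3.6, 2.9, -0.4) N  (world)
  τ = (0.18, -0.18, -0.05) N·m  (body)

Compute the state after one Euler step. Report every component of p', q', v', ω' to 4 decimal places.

linear accel F/m = (1.8000, 1.4500, -0.2000)
p + v·dt = (0.2560, 2.4920, 2.7600)
new velocity v' = (1.4720, -0.1420, 1.4920)
precession coupling ω×(Iω) = (-0.1872, -0.1512, -0.0312)
α = I⁻¹(τ − ω×Iω) = (2.0400, -0.1440, -0.4700)
ω' = ω + α·dt = (-1.1184, 1.2942, 0.8812)
2q̇ = q⊗(0,ω) = (-0.9192391, -0.2121321, 0.9192391, 1.4849247)
q' = normalize(q + ½dt·q⊗(0,ω)) = (0.6882, -0.0042, 0.7249, 0.0297)

p' = (0.2560, 2.4920, 2.7600)
q' = (0.6882, -0.0042, 0.7249, 0.0297)
v' = (1.4720, -0.1420, 1.4920)
ω' = (-1.1184, 1.2942, 0.8812)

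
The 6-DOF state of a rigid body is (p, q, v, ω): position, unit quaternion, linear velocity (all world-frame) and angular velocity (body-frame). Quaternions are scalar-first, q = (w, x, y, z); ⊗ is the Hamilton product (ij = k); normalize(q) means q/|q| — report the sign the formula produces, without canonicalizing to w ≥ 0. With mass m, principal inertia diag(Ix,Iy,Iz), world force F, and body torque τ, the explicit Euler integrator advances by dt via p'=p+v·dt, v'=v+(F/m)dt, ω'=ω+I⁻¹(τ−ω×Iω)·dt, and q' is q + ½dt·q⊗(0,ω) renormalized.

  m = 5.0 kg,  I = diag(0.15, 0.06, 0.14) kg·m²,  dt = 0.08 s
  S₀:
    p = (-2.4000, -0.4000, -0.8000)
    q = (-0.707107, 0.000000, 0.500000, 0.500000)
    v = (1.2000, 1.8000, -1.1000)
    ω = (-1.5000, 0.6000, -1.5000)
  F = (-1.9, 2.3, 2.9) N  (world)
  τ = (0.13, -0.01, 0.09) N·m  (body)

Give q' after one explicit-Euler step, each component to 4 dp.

2q̇ = q⊗(0,ω) = (0.4500000, 0.0106605, -1.1742642, 1.8106605)
q' = normalize(q + ½dt·q⊗(0,ω)) = (-0.6864, 0.0004, 0.4513, 0.5702)

q' = (-0.6864, 0.0004, 0.4513, 0.5702)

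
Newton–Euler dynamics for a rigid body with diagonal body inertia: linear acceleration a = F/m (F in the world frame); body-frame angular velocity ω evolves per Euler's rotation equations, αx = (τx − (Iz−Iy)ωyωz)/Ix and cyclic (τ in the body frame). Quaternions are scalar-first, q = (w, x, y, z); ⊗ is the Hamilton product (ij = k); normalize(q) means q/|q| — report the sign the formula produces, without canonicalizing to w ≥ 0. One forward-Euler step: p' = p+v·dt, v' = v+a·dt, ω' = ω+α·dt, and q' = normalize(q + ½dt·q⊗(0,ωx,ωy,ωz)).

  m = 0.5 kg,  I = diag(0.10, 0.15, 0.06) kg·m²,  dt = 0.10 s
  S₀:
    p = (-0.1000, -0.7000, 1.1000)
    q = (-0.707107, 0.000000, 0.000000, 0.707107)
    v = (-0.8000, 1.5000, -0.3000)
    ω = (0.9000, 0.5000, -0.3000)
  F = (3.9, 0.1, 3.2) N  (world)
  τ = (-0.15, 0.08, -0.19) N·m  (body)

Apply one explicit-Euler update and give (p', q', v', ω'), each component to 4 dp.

linear accel F/m = (7.8000, 0.2000, 6.4000)
p + v·dt = (-0.1800, -0.5500, 1.0700)
v' = v + a·dt = (-0.0200, 1.5200, 0.3400)
precession coupling ω×(Iω) = (0.0135, -0.0108, 0.0225)
α = I⁻¹(τ − ω×Iω) = (-1.6350, 0.6053, -3.5417)
ω + α·dt = (0.7365, 0.5605, -0.6542)
q⊗(0,ω) = (0.2121321, -0.9899498, 0.2828428, 0.2121321)
updated quaternion q' = (-0.6955, -0.0494, 0.0141, 0.7167)

p' = (-0.1800, -0.5500, 1.0700)
q' = (-0.6955, -0.0494, 0.0141, 0.7167)
v' = (-0.0200, 1.5200, 0.3400)
ω' = (0.7365, 0.5605, -0.6542)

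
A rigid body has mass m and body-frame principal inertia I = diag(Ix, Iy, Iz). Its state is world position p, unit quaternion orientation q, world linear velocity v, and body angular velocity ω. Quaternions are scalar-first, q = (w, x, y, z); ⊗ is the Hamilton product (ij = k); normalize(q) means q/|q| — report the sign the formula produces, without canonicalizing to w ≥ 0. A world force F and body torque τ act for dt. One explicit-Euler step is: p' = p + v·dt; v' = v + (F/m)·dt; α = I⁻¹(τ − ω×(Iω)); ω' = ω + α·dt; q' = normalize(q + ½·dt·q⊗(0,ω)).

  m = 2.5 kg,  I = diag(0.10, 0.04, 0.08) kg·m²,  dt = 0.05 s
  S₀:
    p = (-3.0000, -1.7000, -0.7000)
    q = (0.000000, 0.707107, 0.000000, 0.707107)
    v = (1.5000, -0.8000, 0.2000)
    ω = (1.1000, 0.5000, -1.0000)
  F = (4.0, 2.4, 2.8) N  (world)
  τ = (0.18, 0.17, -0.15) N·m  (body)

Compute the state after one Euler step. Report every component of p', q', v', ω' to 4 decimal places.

a = F/m = (1.6000, 0.9600, 1.1200)
new position p' = (-2.9250, -1.7400, -0.6900)
new velocity v' = (1.5800, -0.7520, 0.2560)
precession coupling ω×(Iω) = (-0.0200, -0.0220, -0.0330)
angular accel α = (2.0000, 4.8000, -1.4625)
ω + α·dt = (1.2000, 0.7400, -1.0731)
Hamilton product q⊗(0,ω) = (-0.0707107, -0.3535535, 1.4849247, 0.3535535)
updated quaternion q' = (-0.0018, 0.6977, 0.0371, 0.7154)

p' = (-2.9250, -1.7400, -0.6900)
q' = (-0.0018, 0.6977, 0.0371, 0.7154)
v' = (1.5800, -0.7520, 0.2560)
ω' = (1.2000, 0.7400, -1.0731)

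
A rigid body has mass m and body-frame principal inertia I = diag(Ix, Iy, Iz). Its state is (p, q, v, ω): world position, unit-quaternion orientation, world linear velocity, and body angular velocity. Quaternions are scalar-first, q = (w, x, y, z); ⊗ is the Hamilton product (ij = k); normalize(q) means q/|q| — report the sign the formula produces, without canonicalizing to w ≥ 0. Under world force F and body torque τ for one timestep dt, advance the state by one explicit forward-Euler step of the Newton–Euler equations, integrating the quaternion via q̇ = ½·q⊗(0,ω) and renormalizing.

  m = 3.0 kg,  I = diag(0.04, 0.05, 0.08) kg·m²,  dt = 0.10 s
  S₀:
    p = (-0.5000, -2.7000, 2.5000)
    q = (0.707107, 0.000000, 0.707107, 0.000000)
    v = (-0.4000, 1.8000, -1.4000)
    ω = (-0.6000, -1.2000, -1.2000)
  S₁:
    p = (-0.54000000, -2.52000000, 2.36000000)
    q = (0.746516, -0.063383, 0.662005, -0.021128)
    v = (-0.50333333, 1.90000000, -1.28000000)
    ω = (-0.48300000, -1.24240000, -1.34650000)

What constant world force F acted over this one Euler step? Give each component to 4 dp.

F = (-3.1000, 3.0000, 3.6000)

velocity change Δv = (-0.10333333, 0.10000000, 0.12000000)
m·(v₁−v₀)/dt = (-3.1000, 3.0000, 3.6000)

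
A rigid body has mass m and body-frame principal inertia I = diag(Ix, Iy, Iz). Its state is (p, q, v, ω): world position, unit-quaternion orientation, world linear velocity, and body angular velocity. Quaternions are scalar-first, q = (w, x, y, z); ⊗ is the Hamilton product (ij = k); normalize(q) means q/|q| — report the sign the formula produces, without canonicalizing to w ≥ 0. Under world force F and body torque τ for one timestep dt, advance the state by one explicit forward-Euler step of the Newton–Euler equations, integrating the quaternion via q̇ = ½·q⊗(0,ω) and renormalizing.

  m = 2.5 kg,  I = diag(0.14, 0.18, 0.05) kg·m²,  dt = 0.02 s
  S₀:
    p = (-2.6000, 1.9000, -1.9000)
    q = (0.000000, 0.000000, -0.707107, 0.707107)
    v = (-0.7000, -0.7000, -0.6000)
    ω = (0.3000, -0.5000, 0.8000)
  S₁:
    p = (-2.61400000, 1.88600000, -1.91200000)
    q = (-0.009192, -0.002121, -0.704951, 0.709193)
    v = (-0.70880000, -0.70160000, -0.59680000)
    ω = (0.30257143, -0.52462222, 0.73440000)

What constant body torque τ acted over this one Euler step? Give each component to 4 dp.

rate change Δω = (0.00257143, -0.02462222, -0.06560000)
ω₀×(Iω₀) = (0.0520, 0.0216, -0.0060)
τ = I·(Δω/dt) + ω₀×(Iω₀) = (0.0700, -0.2000, -0.1700)

τ = (0.0700, -0.2000, -0.1700)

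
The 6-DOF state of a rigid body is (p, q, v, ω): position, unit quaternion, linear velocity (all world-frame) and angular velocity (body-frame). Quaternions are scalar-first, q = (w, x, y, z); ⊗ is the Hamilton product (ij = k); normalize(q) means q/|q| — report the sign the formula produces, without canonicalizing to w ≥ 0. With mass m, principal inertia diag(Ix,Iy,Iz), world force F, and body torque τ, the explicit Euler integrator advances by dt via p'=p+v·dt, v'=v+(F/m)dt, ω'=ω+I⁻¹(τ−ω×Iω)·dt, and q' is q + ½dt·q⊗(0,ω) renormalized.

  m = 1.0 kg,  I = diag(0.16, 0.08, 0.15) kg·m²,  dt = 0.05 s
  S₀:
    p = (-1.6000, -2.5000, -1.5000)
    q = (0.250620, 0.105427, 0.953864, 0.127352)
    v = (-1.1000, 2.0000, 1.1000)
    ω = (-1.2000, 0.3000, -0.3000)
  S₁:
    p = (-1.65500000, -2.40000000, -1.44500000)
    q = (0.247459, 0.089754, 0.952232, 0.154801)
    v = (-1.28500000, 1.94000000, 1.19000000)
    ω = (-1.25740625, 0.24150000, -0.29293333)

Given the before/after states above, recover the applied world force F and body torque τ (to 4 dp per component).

F = (-3.7000, -1.2000, 1.8000)
τ = (-0.1900, -0.0900, 0.0500)

Δω = ω₁−ω₀ = (-0.05740625, -0.05850000, 0.00706667)
I·α + gyro = (-0.1900, -0.0900, 0.0500)
velocity change Δv = (-0.18500000, -0.06000000, 0.09000000)
applied force F = (-3.7000, -1.2000, 1.8000)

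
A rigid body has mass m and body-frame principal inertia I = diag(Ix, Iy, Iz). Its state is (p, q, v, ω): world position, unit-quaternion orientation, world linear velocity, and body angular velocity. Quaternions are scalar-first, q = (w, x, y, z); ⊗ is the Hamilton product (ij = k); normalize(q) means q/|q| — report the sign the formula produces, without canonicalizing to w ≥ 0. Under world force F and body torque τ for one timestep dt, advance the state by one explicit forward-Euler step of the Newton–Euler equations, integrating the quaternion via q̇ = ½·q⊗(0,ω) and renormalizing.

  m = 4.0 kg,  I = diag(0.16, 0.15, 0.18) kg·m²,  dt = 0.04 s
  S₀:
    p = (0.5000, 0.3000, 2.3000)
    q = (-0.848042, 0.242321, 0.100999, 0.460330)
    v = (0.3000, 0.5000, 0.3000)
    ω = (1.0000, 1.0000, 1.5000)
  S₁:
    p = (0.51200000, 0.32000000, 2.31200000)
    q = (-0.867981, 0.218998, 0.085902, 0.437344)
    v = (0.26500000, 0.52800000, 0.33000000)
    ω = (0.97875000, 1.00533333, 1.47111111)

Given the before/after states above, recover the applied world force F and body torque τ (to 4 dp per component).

Δω = ω₁−ω₀ = (-0.02125000, 0.00533333, -0.02888889)
ω₀×(Iω₀) = (0.0450, -0.0300, -0.0100)
applied torque τ = (-0.0400, -0.0100, -0.1400)
Δv = v₁−v₀ = (-0.03500000, 0.02800000, 0.03000000)
applied force F = (-3.5000, 2.8000, 3.0000)

F = (-3.5000, 2.8000, 3.0000)
τ = (-0.0400, -0.0100, -0.1400)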